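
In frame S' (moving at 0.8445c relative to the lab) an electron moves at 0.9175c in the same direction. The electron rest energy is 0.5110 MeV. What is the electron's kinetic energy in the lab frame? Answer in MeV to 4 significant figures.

u_lab = (0.9175 + 0.8445)/(1 + 0.9175×0.8445) = 0.9927718
γ = 1/√(1 − 0.9927718²) = 8.33215
K = (γ − 1)m₀c² = (8.33215 − 1) × 0.5110 = 7.33215 × 0.5110 = 3.747 MeV

K ≈ 3.747 MeV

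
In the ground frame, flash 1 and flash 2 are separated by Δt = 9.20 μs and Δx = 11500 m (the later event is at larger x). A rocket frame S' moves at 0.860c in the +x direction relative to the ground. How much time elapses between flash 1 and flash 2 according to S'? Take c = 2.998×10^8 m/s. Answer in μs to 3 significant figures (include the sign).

Δt' ≈ -46.6 μs

γ = 1/√(1 − 0.860²) = 1.9597
Δt' = γ(Δt − vΔx/c²) = 1.9597 × (9.20 μs − 0.860×11500 m / (2.998×10^8 m/s))
= 1.9597 × (-23.789 μs) = -46.6 μs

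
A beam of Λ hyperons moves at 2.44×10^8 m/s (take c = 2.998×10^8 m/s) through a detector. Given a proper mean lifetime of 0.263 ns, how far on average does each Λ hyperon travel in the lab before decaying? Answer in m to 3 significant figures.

β = v/c = 2.44×10^8 / 2.998×10^8 = 0.81388
γ = 1/√(1 − 0.81388²) = 1.7211
Dilated lifetime: Δt = γτ₀ = 1.7211 × 0.263 ns = 0.45264 ns
d = vΔt = 0.81388c × 0.45264 ns = 2.4400×10^8 m/s × 4.5264×10^-10 s = 0.110 m

d ≈ 0.110 m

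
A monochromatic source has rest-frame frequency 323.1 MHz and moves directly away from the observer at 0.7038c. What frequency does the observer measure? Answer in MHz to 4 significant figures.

Relativistic Doppler: f_obs = f_src √((1−β)/(1+β))
= 323.1 × √(0.296200/1.70380) = 323.1 × 0.416949 = 134.7 MHz

f_obs ≈ 134.7 MHz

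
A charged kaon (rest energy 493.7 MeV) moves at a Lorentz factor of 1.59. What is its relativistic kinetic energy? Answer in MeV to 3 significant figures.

γ = 1.59 (given)
K = (γ − 1)m₀c² = (1.59 − 1) × 493.7 MeV = 0.59000 × 493.7 MeV = 291 MeV

K ≈ 291 MeV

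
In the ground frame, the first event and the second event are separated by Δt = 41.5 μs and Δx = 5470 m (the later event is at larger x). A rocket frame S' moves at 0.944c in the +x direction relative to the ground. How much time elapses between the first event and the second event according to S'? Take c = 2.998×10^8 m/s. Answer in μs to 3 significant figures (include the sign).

Δt' ≈ 73.6 μs

γ = 1/√(1 − 0.944²) = 3.0308
Δt' = γ(Δt − vΔx/c²) = 3.0308 × (41.5 μs − 0.944×5470 m / (2.998×10^8 m/s))
= 3.0308 × (24.276 μs) = 73.6 μs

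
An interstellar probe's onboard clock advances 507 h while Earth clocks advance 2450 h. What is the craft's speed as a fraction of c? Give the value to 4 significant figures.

β ≈ 0.9784

γ = Δt/τ₀ = 2450/507 = 4.83235
β = √(1 − 1/γ²) = √(1 − 1/4.83235²) = 0.9784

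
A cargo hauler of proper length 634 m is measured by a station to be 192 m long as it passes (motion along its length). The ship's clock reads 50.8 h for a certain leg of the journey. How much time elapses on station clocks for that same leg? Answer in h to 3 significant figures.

Length contraction ⇒ γ = L₀/L = 634/192 = 3.3021
Time dilation: Δt = γτ₀ = 3.3021 × 50.8 h = 168 h

Δt ≈ 168 h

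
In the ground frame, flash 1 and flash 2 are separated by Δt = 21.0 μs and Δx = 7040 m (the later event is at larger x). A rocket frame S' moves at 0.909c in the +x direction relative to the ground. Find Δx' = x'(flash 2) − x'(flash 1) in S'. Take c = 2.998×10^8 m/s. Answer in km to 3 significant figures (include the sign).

γ = 1/√(1 − 0.909²) = 2.3993
Δx' = γ(Δx − vΔt) = 2.3993 × (7040 m − 0.909×(2.998×10^8 m/s)×21.0×10^-6 s)
= 2.3993 × (1317.1 m) = 3.16 km

Δx' ≈ 3.16 km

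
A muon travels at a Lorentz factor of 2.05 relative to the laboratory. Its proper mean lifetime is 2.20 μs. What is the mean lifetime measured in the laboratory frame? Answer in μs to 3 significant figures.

γ = 2.05 (given)
Time dilation: Δt = γτ₀ = 2.05 × 2.20 μs = 4.51 μs

Δt ≈ 4.51 μs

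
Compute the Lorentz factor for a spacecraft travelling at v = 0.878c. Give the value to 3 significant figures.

γ ≈ 2.09

γ = 1/√(1 − β²) = 1/√(1 − 0.878²) = 1/√(0.22912) = 2.09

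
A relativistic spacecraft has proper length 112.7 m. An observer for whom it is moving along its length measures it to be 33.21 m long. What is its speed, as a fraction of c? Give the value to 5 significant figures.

γ = L₀/L = 112.7/33.21 = 3.393556
β = √(1 − 1/γ²) = 0.95560

β ≈ 0.95560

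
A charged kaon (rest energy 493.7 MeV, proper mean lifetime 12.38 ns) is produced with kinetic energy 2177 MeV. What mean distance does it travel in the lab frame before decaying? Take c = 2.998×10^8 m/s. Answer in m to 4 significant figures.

d ≈ 19.73 m

γ = 1 + K/(m₀c²) = 1 + 2177/493.7 = 5.40956
β = √(1 − 1/γ²) = 0.982765
Dilated lifetime: γτ₀ = 5.40956 × 12.38 ns = 66.9704 ns
d = βc·γτ₀ = 0.982765 × (2.998×10^8 m/s) × 6.69704×10^-8 s = 19.73 m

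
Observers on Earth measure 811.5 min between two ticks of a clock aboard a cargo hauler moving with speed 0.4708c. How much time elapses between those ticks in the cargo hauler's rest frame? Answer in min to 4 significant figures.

τ₀ ≈ 715.9 min

γ = 1/√(1 − 0.4708²) = 1.13348
Proper time: τ₀ = Δt/γ = 811.5/1.13348 = 715.9 min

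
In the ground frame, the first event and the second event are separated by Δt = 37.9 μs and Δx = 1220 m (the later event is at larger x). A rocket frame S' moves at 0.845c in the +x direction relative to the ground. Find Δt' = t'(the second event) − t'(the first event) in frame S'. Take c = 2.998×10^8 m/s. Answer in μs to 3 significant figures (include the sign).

Δt' ≈ 64.4 μs

γ = 1/√(1 − 0.845²) = 1.8700
Δt' = γ(Δt − vΔx/c²) = 1.8700 × (37.9 μs − 0.845×1220 m / (2.998×10^8 m/s))
= 1.8700 × (34.461 μs) = 64.4 μs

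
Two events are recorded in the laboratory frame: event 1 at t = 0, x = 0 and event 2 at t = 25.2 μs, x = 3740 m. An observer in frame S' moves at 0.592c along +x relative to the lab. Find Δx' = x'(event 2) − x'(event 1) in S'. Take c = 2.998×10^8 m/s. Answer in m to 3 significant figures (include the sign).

γ = 1/√(1 − 0.592²) = 1.2408
Δx' = γ(Δx − vΔt) = 1.2408 × (3740 m − 0.592×(2.998×10^8 m/s)×25.2×10^-6 s)
= 1.2408 × (-732.54 m) = -909 m

Δx' ≈ -909 m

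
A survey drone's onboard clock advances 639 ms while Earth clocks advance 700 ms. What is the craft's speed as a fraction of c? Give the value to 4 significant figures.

β ≈ 0.4083

γ = Δt/τ₀ = 700/639 = 1.09546
β = √(1 − 1/γ²) = √(1 − 1/1.09546²) = 0.4083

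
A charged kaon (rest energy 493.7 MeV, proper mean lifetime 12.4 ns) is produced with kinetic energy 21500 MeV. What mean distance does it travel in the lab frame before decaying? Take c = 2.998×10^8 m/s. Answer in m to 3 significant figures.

γ = 1 + K/(m₀c²) = 1 + 21500/493.7 = 44.549
β = √(1 − 1/γ²) = 0.99975
Dilated lifetime: γτ₀ = 44.549 × 12.4 ns = 552.40 ns
d = βc·γτ₀ = 0.99975 × (2.998×10^8 m/s) × 5.5240×10^-7 s = 166 m

d ≈ 166 m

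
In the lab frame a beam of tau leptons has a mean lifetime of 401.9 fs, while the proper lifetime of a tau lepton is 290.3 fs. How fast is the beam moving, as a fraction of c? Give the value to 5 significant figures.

β ≈ 0.69156

γ = Δt/τ₀ = 401.9/290.3 = 1.384430
β = √(1 − 1/γ²) = √(1 − 1/1.384430²) = 0.69156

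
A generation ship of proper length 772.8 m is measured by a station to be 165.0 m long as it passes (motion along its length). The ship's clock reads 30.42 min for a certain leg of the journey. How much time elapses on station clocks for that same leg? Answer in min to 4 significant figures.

Length contraction ⇒ γ = L₀/L = 772.8/165.0 = 4.68364
Time dilation: Δt = γτ₀ = 4.68364 × 30.42 min = 142.5 min

Δt ≈ 142.5 min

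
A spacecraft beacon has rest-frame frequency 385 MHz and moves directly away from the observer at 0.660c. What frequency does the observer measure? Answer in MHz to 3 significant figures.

Relativistic Doppler: f_obs = f_src √((1−β)/(1+β))
= 385 × √(0.34000/1.6600) = 385 × 0.45257 = 174 MHz

f_obs ≈ 174 MHz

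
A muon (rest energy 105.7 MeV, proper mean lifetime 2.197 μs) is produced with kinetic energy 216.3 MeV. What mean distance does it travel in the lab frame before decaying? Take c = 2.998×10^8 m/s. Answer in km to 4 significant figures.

d ≈ 1.895 km

γ = 1 + K/(m₀c²) = 1 + 216.3/105.7 = 3.04636
β = √(1 − 1/γ²) = 0.944587
Dilated lifetime: γτ₀ = 3.04636 × 2.197 μs = 6.69285 μs
d = βc·γτ₀ = 0.944587 × (2.998×10^8 m/s) × 6.69285×10^-6 s = 1.895 km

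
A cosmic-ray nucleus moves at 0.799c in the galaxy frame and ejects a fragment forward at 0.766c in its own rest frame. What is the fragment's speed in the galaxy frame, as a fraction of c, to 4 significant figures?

u ≈ 0.9708c

Compose boost 2: (0.766 + 0.799)/(1 + 0.766×0.799) = 1.565/1.61203 = 0.9708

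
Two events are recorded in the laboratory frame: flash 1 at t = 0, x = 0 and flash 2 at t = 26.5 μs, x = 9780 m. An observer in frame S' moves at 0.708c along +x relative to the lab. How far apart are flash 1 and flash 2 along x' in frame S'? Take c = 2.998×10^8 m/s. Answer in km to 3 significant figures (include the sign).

Δx' ≈ 5.88 km

γ = 1/√(1 − 0.708²) = 1.4160
Δx' = γ(Δx − vΔt) = 1.4160 × (9780 m − 0.708×(2.998×10^8 m/s)×26.5×10^-6 s)
= 1.4160 × (4155.2 m) = 5.88 km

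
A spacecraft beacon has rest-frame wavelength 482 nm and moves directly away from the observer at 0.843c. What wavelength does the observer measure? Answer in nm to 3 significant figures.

Relativistic Doppler: λ_obs = λ_src √((1+β)/(1−β))
= 482 × √(1.8430/0.15700) = 482 × 3.4262 = 1650 nm

λ_obs ≈ 1650 nm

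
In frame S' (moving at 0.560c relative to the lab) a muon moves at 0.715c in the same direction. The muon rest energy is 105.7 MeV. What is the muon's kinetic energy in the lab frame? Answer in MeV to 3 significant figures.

K ≈ 150 MeV

u_lab = (0.715 + 0.560)/(1 + 0.715×0.560) = 0.910454
γ = 1/√(1 − 0.910454²) = 2.4177
K = (γ − 1)m₀c² = (2.4177 − 1) × 105.7 = 1.4177 × 105.7 = 150 MeV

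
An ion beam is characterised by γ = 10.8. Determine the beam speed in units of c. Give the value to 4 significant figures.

β = √(1 − 1/γ²) = √(1 − 1/10.8²) = √(0.991427) = 0.9957

β ≈ 0.9957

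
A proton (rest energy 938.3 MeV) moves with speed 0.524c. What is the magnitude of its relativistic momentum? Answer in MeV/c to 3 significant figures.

p ≈ 577 MeV/c

γ = 1/√(1 − 0.524²) = 1.1741
p = γβm₀c = 1.1741 × 0.524 × 938.3 MeV/c = 577 MeV/c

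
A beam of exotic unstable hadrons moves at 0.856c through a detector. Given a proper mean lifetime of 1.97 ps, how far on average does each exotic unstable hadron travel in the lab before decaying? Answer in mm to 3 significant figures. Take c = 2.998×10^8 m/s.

γ = 1/√(1 − 0.856²) = 1.9343
Dilated lifetime: Δt = γτ₀ = 1.9343 × 1.97 ps = 3.8106 ps
d = vΔt = 0.856c × 3.8106 ps = 2.5663×10^8 m/s × 3.8106×10^-12 s = 0.978 mm

d ≈ 0.978 mm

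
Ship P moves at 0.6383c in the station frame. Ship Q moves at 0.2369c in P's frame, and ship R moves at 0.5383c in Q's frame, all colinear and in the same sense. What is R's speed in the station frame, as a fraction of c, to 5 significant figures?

Compose boost 2: (0.2369 + 0.6383)/(1 + 0.2369×0.6383) = 0.87520/1.151213 = 0.7602414
Compose boost 3: (0.5383 + 0.7602414)/(1 + 0.5383×0.7602414) = 1.298541/1.409238 = 0.92145

u ≈ 0.92145c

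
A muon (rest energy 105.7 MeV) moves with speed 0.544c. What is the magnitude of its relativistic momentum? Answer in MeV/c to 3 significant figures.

p ≈ 68.5 MeV/c

γ = 1/√(1 − 0.544²) = 1.1918
p = γβm₀c = 1.1918 × 0.544 × 105.7 MeV/c = 68.5 MeV/c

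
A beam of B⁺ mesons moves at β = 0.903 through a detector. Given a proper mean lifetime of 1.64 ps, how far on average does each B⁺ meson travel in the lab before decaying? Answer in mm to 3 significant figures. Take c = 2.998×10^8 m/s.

d ≈ 1.03 mm

γ = 1/√(1 − 0.903²) = 2.3275
Dilated lifetime: Δt = γτ₀ = 2.3275 × 1.64 ps = 3.8171 ps
d = vΔt = 0.903c × 3.8171 ps = 2.7072×10^8 m/s × 3.8171×10^-12 s = 1.03 mm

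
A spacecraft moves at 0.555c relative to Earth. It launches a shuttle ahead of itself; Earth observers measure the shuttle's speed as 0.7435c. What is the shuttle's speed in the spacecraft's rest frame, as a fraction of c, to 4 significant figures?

u' ≈ 0.3209c

Inverse velocity addition: u' = (u − v)/(1 − uv/c²)
= (0.7435 − 0.555)/(1 − 0.7435×0.555) = 0.1885/0.587357 = 0.3209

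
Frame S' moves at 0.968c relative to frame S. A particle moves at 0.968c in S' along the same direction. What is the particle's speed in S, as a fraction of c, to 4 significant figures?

u ≈ 0.9995c

Relativistic velocity addition: u = (u' + v)/(1 + u'v/c²)
= (0.968 + 0.968)/(1 + 0.968×0.968) = 1.936/1.93702 = 0.9995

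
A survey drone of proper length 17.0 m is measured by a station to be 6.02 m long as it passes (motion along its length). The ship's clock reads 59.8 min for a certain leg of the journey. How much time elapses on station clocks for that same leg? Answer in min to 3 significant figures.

Length contraction ⇒ γ = L₀/L = 17.0/6.02 = 2.8239
Time dilation: Δt = γτ₀ = 2.8239 × 59.8 min = 169 min

Δt ≈ 169 min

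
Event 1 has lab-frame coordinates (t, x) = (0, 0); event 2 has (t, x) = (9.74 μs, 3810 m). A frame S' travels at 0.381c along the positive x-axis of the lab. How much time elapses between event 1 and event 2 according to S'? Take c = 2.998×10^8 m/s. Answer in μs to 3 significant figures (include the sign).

γ = 1/√(1 − 0.381²) = 1.0816
Δt' = γ(Δt − vΔx/c²) = 1.0816 × (9.74 μs − 0.381×3810 m / (2.998×10^8 m/s))
= 1.0816 × (4.8981 μs) = 5.30 μs

Δt' ≈ 5.30 μs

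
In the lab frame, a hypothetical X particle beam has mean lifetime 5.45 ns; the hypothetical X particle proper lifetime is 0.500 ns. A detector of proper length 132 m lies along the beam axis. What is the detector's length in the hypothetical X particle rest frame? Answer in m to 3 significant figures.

L ≈ 12.1 m

Time dilation ⇒ γ = Δt/τ₀ = 5.45/0.500 = 10.900
Length contraction: L = L₀/γ = 132/10.900 = 12.1 m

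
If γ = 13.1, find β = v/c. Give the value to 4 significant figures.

β ≈ 0.9971

β = √(1 − 1/γ²) = √(1 − 1/13.1²) = √(0.994173) = 0.9971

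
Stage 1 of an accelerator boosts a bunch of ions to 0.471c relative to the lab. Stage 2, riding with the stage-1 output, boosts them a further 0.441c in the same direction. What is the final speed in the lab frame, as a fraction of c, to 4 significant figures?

Compose boost 2: (0.441 + 0.471)/(1 + 0.441×0.471) = 0.9120/1.20771 = 0.7551

u ≈ 0.7551c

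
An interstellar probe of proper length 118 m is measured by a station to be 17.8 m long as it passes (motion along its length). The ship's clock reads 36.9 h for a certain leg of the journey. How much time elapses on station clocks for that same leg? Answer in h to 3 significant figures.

Length contraction ⇒ γ = L₀/L = 118/17.8 = 6.6292
Time dilation: Δt = γτ₀ = 6.6292 × 36.9 h = 245 h

Δt ≈ 245 h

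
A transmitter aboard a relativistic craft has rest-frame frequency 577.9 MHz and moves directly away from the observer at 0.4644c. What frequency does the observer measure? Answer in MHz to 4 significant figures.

Relativistic Doppler: f_obs = f_src √((1−β)/(1+β))
= 577.9 × √(0.535600/1.46440) = 577.9 × 0.604770 = 349.5 MHz

f_obs ≈ 349.5 MHz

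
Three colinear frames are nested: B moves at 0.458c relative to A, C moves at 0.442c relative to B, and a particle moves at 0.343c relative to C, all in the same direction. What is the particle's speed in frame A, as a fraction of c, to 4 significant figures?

Compose boost 2: (0.442 + 0.458)/(1 + 0.442×0.458) = 0.9000/1.20244 = 0.748481
Compose boost 3: (0.343 + 0.748481)/(1 + 0.343×0.748481) = 1.09148/1.25673 = 0.8685

u ≈ 0.8685c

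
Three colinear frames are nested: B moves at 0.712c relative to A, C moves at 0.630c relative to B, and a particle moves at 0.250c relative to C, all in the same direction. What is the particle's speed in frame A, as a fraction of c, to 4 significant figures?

u ≈ 0.9552c

Compose boost 2: (0.630 + 0.712)/(1 + 0.630×0.712) = 1.342/1.44856 = 0.926437
Compose boost 3: (0.250 + 0.926437)/(1 + 0.250×0.926437) = 1.17644/1.23161 = 0.9552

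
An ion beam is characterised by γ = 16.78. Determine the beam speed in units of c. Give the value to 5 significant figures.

β = √(1 − 1/γ²) = √(1 − 1/16.78²) = √(0.9964485) = 0.99822

β ≈ 0.99822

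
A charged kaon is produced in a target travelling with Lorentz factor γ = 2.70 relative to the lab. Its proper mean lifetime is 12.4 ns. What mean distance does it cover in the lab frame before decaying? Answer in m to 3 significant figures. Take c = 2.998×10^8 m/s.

d ≈ 9.32 m

β = √(1 − 1/γ²) = √(1 − 1/2.70²) = 0.92888
Dilated lifetime: Δt = γτ₀ = 2.70 × 12.4 ns = 33.480 ns
d = vΔt = 0.92888c × 33.480 ns = 2.7848×10^8 m/s × 3.3480×10^-8 s = 9.32 m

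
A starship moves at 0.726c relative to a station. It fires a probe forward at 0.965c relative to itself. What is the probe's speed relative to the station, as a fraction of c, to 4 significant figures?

Relativistic velocity addition: u = (u' + v)/(1 + u'v/c²)
= (0.965 + 0.726)/(1 + 0.965×0.726) = 1.691/1.70059 = 0.9944

u ≈ 0.9944c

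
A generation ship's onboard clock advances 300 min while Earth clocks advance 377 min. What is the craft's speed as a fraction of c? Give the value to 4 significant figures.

β ≈ 0.6056

γ = Δt/τ₀ = 377/300 = 1.25667
β = √(1 − 1/γ²) = √(1 − 1/1.25667²) = 0.6056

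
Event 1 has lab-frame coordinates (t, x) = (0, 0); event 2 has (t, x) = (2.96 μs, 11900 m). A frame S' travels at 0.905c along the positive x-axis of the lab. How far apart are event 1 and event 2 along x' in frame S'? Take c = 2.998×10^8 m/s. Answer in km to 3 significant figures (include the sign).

γ = 1/√(1 − 0.905²) = 2.3507
Δx' = γ(Δx − vΔt) = 2.3507 × (11900 m − 0.905×(2.998×10^8 m/s)×2.96×10^-6 s)
= 2.3507 × (11097 m) = 26.1 km

Δx' ≈ 26.1 km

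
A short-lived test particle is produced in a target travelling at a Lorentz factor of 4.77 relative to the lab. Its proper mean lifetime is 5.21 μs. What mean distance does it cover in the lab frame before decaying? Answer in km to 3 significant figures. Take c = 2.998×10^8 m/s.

d ≈ 7.28 km

β = √(1 − 1/γ²) = √(1 − 1/4.77²) = 0.97778
Dilated lifetime: Δt = γτ₀ = 4.77 × 5.21 μs = 24.852 μs
d = vΔt = 0.97778c × 24.852 μs = 2.9314×10^8 m/s × 2.4852×10^-5 s = 7.28 km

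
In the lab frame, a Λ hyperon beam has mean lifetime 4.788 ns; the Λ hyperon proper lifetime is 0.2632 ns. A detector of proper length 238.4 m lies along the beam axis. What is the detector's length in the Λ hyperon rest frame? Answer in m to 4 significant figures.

L ≈ 13.11 m

Time dilation ⇒ γ = Δt/τ₀ = 4.788/0.2632 = 18.1915
Length contraction: L = L₀/γ = 238.4/18.1915 = 13.11 m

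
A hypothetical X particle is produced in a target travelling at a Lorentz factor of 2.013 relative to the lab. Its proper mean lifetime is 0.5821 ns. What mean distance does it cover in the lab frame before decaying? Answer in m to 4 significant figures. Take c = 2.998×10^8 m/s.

d ≈ 0.3049 m

β = √(1 − 1/γ²) = √(1 − 1/2.013²) = 0.867882
Dilated lifetime: Δt = γτ₀ = 2.013 × 0.5821 ns = 1.17177 ns
d = vΔt = 0.867882c × 1.17177 ns = 2.60191×10^8 m/s × 1.17177×10^-9 s = 0.3049 m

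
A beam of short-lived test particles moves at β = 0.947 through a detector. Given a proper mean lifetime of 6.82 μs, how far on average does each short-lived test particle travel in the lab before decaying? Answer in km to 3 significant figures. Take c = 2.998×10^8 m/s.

d ≈ 6.03 km

γ = 1/√(1 − 0.947²) = 3.1130
Dilated lifetime: Δt = γτ₀ = 3.1130 × 6.82 μs = 21.231 μs
d = vΔt = 0.947c × 21.231 μs = 2.8391×10^8 m/s × 2.1231×10^-5 s = 6.03 km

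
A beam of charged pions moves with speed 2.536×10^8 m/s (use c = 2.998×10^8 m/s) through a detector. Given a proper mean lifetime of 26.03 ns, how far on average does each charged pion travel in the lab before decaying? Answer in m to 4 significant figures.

β = v/c = 2.536×10^8 / 2.998×10^8 = 0.845897
γ = 1/√(1 − 0.845897²) = 1.87496
Dilated lifetime: Δt = γτ₀ = 1.87496 × 26.03 ns = 48.8051 ns
d = vΔt = 0.845897c × 48.8051 ns = 2.53600×10^8 m/s × 4.88051×10^-8 s = 12.38 m

d ≈ 12.38 m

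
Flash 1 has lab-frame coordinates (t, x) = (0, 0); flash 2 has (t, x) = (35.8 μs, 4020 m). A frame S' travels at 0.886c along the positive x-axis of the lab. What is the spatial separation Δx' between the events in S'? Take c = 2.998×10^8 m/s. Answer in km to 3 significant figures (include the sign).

γ = 1/√(1 − 0.886²) = 2.1566
Δx' = γ(Δx − vΔt) = 2.1566 × (4020 m − 0.886×(2.998×10^8 m/s)×35.8×10^-6 s)
= 2.1566 × (-5489.3 m) = -11.8 km

Δx' ≈ -11.8 km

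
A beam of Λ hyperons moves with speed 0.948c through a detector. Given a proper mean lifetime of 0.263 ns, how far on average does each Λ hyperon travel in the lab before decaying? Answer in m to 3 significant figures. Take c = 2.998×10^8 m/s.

d ≈ 0.235 m

γ = 1/√(1 − 0.948²) = 3.1420
Dilated lifetime: Δt = γτ₀ = 3.1420 × 0.263 ns = 0.82634 ns
d = vΔt = 0.948c × 0.82634 ns = 2.8421×10^8 m/s × 8.2634×10^-10 s = 0.235 m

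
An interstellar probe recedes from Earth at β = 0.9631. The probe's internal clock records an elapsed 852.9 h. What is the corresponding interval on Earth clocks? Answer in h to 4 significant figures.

Δt ≈ 3169 h

γ = 1/√(1 − 0.9631²) = 3.71549
Time dilation: Δt = γτ₀ = 3.71549 × 852.9 h = 3169 h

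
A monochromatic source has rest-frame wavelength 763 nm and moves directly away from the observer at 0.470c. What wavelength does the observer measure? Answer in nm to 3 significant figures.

λ_obs ≈ 1270 nm

Relativistic Doppler: λ_obs = λ_src √((1+β)/(1−β))
= 763 × √(1.4700/0.53000) = 763 × 1.6654 = 1270 nm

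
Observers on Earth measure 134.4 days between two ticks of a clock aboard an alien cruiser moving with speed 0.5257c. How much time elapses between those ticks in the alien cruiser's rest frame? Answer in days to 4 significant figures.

τ₀ ≈ 114.3 days

γ = 1/√(1 − 0.5257²) = 1.17554
Proper time: τ₀ = Δt/γ = 134.4/1.17554 = 114.3 days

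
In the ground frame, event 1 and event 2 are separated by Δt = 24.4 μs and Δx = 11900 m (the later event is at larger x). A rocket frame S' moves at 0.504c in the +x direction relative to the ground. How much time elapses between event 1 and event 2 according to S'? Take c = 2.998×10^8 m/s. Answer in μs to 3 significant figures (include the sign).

γ = 1/√(1 − 0.504²) = 1.1578
Δt' = γ(Δt − vΔx/c²) = 1.1578 × (24.4 μs − 0.504×11900 m / (2.998×10^8 m/s))
= 1.1578 × (4.3947 μs) = 5.09 μs

Δt' ≈ 5.09 μs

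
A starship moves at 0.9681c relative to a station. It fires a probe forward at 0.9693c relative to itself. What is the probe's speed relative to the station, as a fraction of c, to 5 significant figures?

u ≈ 0.99949c

Relativistic velocity addition: u = (u' + v)/(1 + u'v/c²)
= (0.9693 + 0.9681)/(1 + 0.9693×0.9681) = 1.9374/1.938379 = 0.99949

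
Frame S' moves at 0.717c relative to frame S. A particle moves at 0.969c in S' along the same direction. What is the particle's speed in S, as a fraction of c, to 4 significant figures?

u ≈ 0.9948c

Relativistic velocity addition: u = (u' + v)/(1 + u'v/c²)
= (0.969 + 0.717)/(1 + 0.969×0.717) = 1.686/1.69477 = 0.9948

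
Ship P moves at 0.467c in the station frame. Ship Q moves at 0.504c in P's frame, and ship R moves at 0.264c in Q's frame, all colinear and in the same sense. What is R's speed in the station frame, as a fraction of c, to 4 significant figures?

Compose boost 2: (0.504 + 0.467)/(1 + 0.504×0.467) = 0.9710/1.23537 = 0.786001
Compose boost 3: (0.264 + 0.786001)/(1 + 0.264×0.786001) = 1.05000/1.20750 = 0.8696

u ≈ 0.8696c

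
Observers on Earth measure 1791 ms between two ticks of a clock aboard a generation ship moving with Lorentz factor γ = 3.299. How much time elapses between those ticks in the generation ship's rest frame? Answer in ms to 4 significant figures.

τ₀ ≈ 542.9 ms

γ = 3.299 (given)
Proper time: τ₀ = Δt/γ = 1791/3.299 = 542.9 ms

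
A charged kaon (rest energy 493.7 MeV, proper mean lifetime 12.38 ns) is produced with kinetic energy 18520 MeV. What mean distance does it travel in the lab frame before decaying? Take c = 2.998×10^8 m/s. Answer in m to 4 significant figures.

d ≈ 142.9 m

γ = 1 + K/(m₀c²) = 1 + 18520/493.7 = 38.5127
β = √(1 − 1/γ²) = 0.999663
Dilated lifetime: γτ₀ = 38.5127 × 12.38 ns = 476.787 ns
d = βc·γτ₀ = 0.999663 × (2.998×10^8 m/s) × 4.76787×10^-7 s = 142.9 m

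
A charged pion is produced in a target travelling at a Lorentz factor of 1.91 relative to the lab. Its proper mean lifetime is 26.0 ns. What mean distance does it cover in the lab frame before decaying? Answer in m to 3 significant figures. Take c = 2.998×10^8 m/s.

β = √(1 − 1/γ²) = √(1 − 1/1.91²) = 0.85199
Dilated lifetime: Δt = γτ₀ = 1.91 × 26.0 ns = 49.660 ns
d = vΔt = 0.85199c × 49.660 ns = 2.5543×10^8 m/s × 4.9660×10^-8 s = 12.7 m

d ≈ 12.7 m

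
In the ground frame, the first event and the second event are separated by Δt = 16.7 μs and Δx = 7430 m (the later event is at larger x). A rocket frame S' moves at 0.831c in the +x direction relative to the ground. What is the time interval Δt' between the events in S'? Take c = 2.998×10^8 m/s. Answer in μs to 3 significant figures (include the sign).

γ = 1/√(1 − 0.831²) = 1.7977
Δt' = γ(Δt − vΔx/c²) = 1.7977 × (16.7 μs − 0.831×7430 m / (2.998×10^8 m/s))
= 1.7977 × (-3.8948 μs) = -7.00 μs

Δt' ≈ -7.00 μs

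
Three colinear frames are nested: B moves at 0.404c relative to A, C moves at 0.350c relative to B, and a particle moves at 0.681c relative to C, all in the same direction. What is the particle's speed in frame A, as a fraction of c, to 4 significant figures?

Compose boost 2: (0.350 + 0.404)/(1 + 0.350×0.404) = 0.7540/1.14140 = 0.660592
Compose boost 3: (0.681 + 0.660592)/(1 + 0.681×0.660592) = 1.34159/1.44986 = 0.9253

u ≈ 0.9253c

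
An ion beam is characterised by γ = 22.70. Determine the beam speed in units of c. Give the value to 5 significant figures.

β = √(1 − 1/γ²) = √(1 − 1/22.70²) = √(0.9980593) = 0.99903

β ≈ 0.99903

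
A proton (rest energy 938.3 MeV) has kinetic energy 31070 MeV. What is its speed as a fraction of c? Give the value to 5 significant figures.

β ≈ 0.99957

γ = 1 + K/(m₀c²) = 1 + 31070/938.3 = 34.11308
β = √(1 − 1/γ²) = 0.99957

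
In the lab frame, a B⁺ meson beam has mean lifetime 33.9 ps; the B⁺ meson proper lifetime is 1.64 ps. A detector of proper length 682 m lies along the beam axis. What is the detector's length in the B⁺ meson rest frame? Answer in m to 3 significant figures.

L ≈ 33.0 m

Time dilation ⇒ γ = Δt/τ₀ = 33.9/1.64 = 20.671
Length contraction: L = L₀/γ = 682/20.671 = 33.0 m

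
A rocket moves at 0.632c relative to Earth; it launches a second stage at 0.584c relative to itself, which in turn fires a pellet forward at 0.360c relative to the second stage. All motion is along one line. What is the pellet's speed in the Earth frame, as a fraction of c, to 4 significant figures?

Compose boost 2: (0.584 + 0.632)/(1 + 0.584×0.632) = 1.216/1.36909 = 0.888182
Compose boost 3: (0.360 + 0.888182)/(1 + 0.360×0.888182) = 1.24818/1.31975 = 0.9458

u ≈ 0.9458c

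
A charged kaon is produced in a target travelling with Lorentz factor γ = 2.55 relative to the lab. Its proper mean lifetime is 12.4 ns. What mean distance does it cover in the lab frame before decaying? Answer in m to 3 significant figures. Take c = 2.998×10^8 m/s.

β = √(1 − 1/γ²) = √(1 − 1/2.55²) = 0.91990
Dilated lifetime: Δt = γτ₀ = 2.55 × 12.4 ns = 31.620 ns
d = vΔt = 0.91990c × 31.620 ns = 2.7579×10^8 m/s × 3.1620×10^-8 s = 8.72 m

d ≈ 8.72 m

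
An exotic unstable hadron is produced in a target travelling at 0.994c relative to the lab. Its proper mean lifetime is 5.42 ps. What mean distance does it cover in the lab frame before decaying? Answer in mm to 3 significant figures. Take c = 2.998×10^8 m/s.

d ≈ 14.8 mm

γ = 1/√(1 − 0.994²) = 9.1424
Dilated lifetime: Δt = γτ₀ = 9.1424 × 5.42 ps = 49.552 ps
d = vΔt = 0.994c × 49.552 ps = 2.9800×10^8 m/s × 4.9552×10^-11 s = 14.8 mm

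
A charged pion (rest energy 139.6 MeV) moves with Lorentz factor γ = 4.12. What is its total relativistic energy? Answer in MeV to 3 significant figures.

E ≈ 575 MeV

γ = 4.12 (given)
E = γm₀c² = 4.12 × 139.6 MeV = 575 MeV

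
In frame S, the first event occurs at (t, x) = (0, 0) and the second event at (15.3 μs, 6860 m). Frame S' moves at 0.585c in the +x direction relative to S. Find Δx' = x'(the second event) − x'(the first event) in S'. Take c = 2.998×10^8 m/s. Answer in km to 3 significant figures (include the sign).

γ = 1/√(1 − 0.585²) = 1.2330
Δx' = γ(Δx − vΔt) = 1.2330 × (6860 m − 0.585×(2.998×10^8 m/s)×15.3×10^-6 s)
= 1.2330 × (4176.6 m) = 5.15 km

Δx' ≈ 5.15 km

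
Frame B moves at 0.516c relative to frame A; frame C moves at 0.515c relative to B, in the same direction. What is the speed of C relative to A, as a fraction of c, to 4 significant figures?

Compose boost 2: (0.515 + 0.516)/(1 + 0.515×0.516) = 1.031/1.26574 = 0.8145

u ≈ 0.8145c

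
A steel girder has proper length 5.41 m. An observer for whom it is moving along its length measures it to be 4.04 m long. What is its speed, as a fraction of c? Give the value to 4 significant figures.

γ = L₀/L = 5.41/4.04 = 1.33911
β = √(1 − 1/γ²) = 0.6651

β ≈ 0.6651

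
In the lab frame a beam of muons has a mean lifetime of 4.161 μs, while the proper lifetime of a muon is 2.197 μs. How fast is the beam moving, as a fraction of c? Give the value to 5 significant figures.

β ≈ 0.84925

γ = Δt/τ₀ = 4.161/2.197 = 1.893946
β = √(1 − 1/γ²) = √(1 − 1/1.893946²) = 0.84925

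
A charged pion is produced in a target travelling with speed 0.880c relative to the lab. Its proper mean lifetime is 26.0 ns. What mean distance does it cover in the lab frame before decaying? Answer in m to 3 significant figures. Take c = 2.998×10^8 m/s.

γ = 1/√(1 − 0.880²) = 2.1054
Dilated lifetime: Δt = γτ₀ = 2.1054 × 26.0 ns = 54.740 ns
d = vΔt = 0.880c × 54.740 ns = 2.6382×10^8 m/s × 5.4740×10^-8 s = 14.4 m

d ≈ 14.4 m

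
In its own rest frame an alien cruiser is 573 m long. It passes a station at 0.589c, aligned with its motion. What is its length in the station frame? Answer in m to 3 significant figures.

L ≈ 463 m

γ = 1/√(1 − 0.589²) = 1.2374
Length contraction: L = L₀/γ = 573/1.2374 = 463 m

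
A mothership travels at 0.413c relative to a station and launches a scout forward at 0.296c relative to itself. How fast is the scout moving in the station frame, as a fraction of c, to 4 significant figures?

u ≈ 0.6318c

Compose boost 2: (0.296 + 0.413)/(1 + 0.296×0.413) = 0.7090/1.12225 = 0.6318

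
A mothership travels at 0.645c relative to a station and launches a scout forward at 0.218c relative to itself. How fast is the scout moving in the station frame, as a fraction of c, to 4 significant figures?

Compose boost 2: (0.218 + 0.645)/(1 + 0.218×0.645) = 0.8630/1.14061 = 0.7566

u ≈ 0.7566c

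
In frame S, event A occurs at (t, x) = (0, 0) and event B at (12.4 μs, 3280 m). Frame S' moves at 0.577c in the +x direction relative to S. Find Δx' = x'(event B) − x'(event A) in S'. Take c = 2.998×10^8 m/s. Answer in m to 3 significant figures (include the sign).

Δx' ≈ 1390 m

γ = 1/√(1 − 0.577²) = 1.2244
Δx' = γ(Δx − vΔt) = 1.2244 × (3280 m − 0.577×(2.998×10^8 m/s)×12.4×10^-6 s)
= 1.2244 × (1135.0 m) = 1390 m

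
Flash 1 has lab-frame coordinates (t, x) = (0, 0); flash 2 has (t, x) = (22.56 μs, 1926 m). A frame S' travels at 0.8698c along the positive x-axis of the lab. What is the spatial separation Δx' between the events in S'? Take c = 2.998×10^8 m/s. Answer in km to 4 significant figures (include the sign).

γ = 1/√(1 − 0.8698²) = 2.02673
Δx' = γ(Δx − vΔt) = 2.02673 × (1926 m − 0.8698×(2.998×10^8 m/s)×22.56×10^-6 s)
= 2.02673 × (-3956.88 m) = -8.020 km

Δx' ≈ -8.020 km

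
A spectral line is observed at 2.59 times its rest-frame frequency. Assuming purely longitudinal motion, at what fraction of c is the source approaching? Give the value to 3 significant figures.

β ≈ 0.741

f_obs/f_src = √((1+β)/(1−β)) = 2.59  ⇒  (1+β)/(1−β) = 6.7081
β = |1 − D²|/(1 + D²) = |1 − 6.7081|/(1 + 6.7081) = 0.741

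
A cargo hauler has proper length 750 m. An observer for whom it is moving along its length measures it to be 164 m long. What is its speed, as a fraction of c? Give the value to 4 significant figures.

γ = L₀/L = 750/164 = 4.57317
β = √(1 − 1/γ²) = 0.9758

β ≈ 0.9758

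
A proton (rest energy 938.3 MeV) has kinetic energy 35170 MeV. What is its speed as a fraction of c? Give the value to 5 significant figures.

γ = 1 + K/(m₀c²) = 1 + 35170/938.3 = 38.48268
β = √(1 − 1/γ²) = 0.99966

β ≈ 0.99966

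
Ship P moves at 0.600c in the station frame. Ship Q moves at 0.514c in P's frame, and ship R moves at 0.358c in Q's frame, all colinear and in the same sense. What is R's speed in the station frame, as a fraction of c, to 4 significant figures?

u ≈ 0.9269c

Compose boost 2: (0.514 + 0.600)/(1 + 0.514×0.600) = 1.114/1.30840 = 0.851422
Compose boost 3: (0.358 + 0.851422)/(1 + 0.358×0.851422) = 1.20942/1.30481 = 0.9269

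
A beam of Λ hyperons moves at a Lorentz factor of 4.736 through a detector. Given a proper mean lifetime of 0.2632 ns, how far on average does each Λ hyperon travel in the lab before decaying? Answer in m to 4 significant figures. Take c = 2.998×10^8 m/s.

d ≈ 0.3653 m

β = √(1 − 1/γ²) = √(1 − 1/4.736²) = 0.977454
Dilated lifetime: Δt = γτ₀ = 4.736 × 0.2632 ns = 1.24652 ns
d = vΔt = 0.977454c × 1.24652 ns = 2.93041×10^8 m/s × 1.24652×10^-9 s = 0.3653 m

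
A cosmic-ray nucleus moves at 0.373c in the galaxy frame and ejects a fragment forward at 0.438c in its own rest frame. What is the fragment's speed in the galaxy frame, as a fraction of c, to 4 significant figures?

u ≈ 0.6971c

Compose boost 2: (0.438 + 0.373)/(1 + 0.438×0.373) = 0.8110/1.16337 = 0.6971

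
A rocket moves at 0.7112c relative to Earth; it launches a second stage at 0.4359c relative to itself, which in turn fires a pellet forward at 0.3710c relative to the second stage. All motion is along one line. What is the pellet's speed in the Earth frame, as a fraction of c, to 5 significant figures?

Compose boost 2: (0.4359 + 0.7112)/(1 + 0.4359×0.7112) = 1.1471/1.310012 = 0.8756408
Compose boost 3: (0.3710 + 0.8756408)/(1 + 0.3710×0.8756408) = 1.246641/1.324863 = 0.94096

u ≈ 0.94096c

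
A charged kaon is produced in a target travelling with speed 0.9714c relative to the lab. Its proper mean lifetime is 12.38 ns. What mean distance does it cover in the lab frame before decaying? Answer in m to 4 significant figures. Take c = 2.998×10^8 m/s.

d ≈ 15.18 m

γ = 1/√(1 − 0.9714²) = 4.21143
Dilated lifetime: Δt = γτ₀ = 4.21143 × 12.38 ns = 52.1375 ns
d = vΔt = 0.9714c × 52.1375 ns = 2.91226×10^8 m/s × 5.21375×10^-8 s = 15.18 m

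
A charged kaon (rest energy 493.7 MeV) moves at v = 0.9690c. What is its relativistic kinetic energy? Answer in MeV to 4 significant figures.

γ = 1/√(1 − 0.9690²) = 4.04759
K = (γ − 1)m₀c² = (4.04759 − 1) × 493.7 MeV = 3.04759 × 493.7 MeV = 1505 MeV

K ≈ 1505 MeV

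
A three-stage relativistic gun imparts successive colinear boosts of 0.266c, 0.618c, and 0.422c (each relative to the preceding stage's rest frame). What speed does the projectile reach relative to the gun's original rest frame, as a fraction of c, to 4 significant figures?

u ≈ 0.8946c

Compose boost 2: (0.618 + 0.266)/(1 + 0.618×0.266) = 0.8840/1.16439 = 0.759197
Compose boost 3: (0.422 + 0.759197)/(1 + 0.422×0.759197) = 1.18120/1.32038 = 0.8946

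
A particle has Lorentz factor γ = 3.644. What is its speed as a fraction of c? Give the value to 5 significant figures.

β = √(1 − 1/γ²) = √(1 − 1/3.644²) = √(0.9246916) = 0.96161

β ≈ 0.96161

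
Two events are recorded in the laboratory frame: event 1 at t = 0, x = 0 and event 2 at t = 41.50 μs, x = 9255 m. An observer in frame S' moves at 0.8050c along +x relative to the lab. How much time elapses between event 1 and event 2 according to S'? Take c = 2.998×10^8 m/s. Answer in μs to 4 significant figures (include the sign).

γ = 1/√(1 − 0.8050²) = 1.68556
Δt' = γ(Δt − vΔx/c²) = 1.68556 × (41.50 μs − 0.8050×9255 m / (2.998×10^8 m/s))
= 1.68556 × (16.6492 μs) = 28.06 μs

Δt' ≈ 28.06 μs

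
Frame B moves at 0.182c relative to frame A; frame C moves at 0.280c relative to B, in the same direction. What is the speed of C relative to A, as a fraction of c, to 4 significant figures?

Compose boost 2: (0.280 + 0.182)/(1 + 0.280×0.182) = 0.4620/1.05096 = 0.4396

u ≈ 0.4396c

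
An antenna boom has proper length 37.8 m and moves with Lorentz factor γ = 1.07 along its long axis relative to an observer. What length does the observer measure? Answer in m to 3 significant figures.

γ = 1.07 (given)
Length contraction: L = L₀/γ = 37.8/1.07 = 35.3 m

L ≈ 35.3 m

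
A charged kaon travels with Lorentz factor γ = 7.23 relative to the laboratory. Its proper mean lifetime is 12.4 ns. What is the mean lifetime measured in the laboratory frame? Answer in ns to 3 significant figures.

γ = 7.23 (given)
Time dilation: Δt = γτ₀ = 7.23 × 12.4 ns = 89.7 ns

Δt ≈ 89.7 ns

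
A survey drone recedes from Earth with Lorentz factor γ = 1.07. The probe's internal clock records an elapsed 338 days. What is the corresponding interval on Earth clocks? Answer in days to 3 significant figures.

Δt ≈ 362 days

γ = 1.07 (given)
Time dilation: Δt = γτ₀ = 1.07 × 338 days = 362 days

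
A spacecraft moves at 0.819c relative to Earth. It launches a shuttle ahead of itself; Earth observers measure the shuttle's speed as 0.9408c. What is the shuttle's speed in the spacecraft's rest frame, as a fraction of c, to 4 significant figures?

u' ≈ 0.5308c

Inverse velocity addition: u' = (u − v)/(1 − uv/c²)
= (0.9408 − 0.819)/(1 − 0.9408×0.819) = 0.1218/0.229485 = 0.5308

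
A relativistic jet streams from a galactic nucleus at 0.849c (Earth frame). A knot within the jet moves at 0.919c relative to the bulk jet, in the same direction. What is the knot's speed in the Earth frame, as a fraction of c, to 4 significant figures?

u ≈ 0.9931c

Relativistic velocity addition: u = (u' + v)/(1 + u'v/c²)
= (0.919 + 0.849)/(1 + 0.919×0.849) = 1.768/1.78023 = 0.9931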